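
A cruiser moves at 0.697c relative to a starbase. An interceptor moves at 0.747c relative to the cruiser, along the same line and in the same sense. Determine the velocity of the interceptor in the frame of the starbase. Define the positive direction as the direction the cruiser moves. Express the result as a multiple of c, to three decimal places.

0.950c

With v = 0.697 and u' = 0.747 (in units of c),
u = (u' + v)/(1 + u'v/c²):
u = (0.747 + 0.697) / (1 + 0.747·0.697) = 1.4440/1.5207 = 0.9496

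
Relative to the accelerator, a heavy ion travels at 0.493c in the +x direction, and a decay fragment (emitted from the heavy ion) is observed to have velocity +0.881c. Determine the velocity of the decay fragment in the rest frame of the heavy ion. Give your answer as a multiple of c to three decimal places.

+0.686c

Invert the composition law: u' = (u − v)/(1 − uv/c²).
u' = (0.881 − 0.493) / (1 − (0.881)(0.493)) = 0.3880/0.5657 = 0.6859.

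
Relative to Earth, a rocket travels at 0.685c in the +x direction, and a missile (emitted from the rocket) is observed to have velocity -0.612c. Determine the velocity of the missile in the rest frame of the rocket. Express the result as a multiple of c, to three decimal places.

-0.914c

Invert the composition law: u' = (u − v)/(1 − uv/c²).
u' = (-0.612 − 0.685) / (1 − (-0.612)(0.685)) = -1.2970/1.4192 = -0.9139.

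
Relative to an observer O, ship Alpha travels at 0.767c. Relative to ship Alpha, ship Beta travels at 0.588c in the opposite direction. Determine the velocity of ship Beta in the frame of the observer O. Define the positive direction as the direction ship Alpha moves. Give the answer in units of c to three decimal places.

+0.326c

With v = 0.767 and u' = -0.588 (in units of c),
u = (u' + v)/(1 + u'v/c²):
u = (-0.588 + 0.767) / (1 + (-0.588)·0.767) = 0.1790/0.5490 = 0.3260
(Galilean addition would give +0.179c.)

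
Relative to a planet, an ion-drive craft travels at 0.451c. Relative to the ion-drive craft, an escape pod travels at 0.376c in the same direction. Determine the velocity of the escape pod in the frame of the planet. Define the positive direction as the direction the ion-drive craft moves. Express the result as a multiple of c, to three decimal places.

0.707c

With v = 0.451 and u' = 0.376 (in units of c),
u = (u' + v)/(1 + u'v/c²):
u = (0.376 + 0.451) / (1 + 0.376·0.451) = 0.8270/1.1696 = 0.7071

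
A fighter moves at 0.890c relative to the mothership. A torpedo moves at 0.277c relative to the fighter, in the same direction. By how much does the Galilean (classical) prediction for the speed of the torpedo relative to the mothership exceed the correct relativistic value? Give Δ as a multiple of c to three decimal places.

Δ = 0.231c

Galilean: u_cl = 0.277 + 0.890 = 1.1670.
Relativistic: u_rel = (0.277 + 0.890) / (1 + 0.277·0.890) = 1.1670/1.2465 = 0.9362.
Δ = 1.1670 − 0.9362 = 0.2308.
(The classical prediction exceeds c; the relativistic result does not.)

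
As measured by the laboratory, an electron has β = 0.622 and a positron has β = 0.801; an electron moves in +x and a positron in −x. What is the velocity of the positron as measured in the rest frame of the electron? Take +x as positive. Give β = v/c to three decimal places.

β = -0.950

β_A = 0.622, β_B = -0.801.
Transform to A's frame with the inverse velocity-addition law: u' = (u − v)/(1 − uv/c²), taking u = β_B and v = β_A.
u' = (-0.801 − 0.622) / (1 − (0.622)(-0.801)) = -1.4230/1.4982 = -0.9498.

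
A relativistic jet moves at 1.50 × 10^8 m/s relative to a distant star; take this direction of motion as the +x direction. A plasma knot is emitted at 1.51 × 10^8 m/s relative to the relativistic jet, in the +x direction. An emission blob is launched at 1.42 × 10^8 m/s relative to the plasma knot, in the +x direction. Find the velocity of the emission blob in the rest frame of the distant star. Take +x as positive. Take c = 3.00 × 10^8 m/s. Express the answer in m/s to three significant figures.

Apply u = (u' + v)/(1 + u'v/c²) successively, working outward toward the distant star.
(Dividing each given speed by c = 3.00 × 10^8 m/s to work in units of c.)
Start: velocity of the relativistic jet relative to the distant star = 0.5000c.
Compose with the plasma knot (u' = 0.503 in the relativistic jet frame): u_1 = (0.503 + 0.500) / (1 + 0.503·0.500) = 1.0033/1.2517 = 0.8016.
Compose with the emission blob (u' = 0.473 in the plasma knot frame): u_2 = (0.473 + 0.802) / (1 + 0.473·0.802) = 1.2749/1.3794 = 0.9242.
So u = 0.9242 × 3.00 × 10^8 m/s.

2.77 × 10^8 m/s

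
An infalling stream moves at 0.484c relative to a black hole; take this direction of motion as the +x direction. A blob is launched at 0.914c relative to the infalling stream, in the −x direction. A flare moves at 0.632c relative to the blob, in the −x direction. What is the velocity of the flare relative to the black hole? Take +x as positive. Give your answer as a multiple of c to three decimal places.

Apply u = (u' + v)/(1 + u'v/c²) successively, working outward toward the black hole.
Start: velocity of the infalling stream relative to the black hole = 0.4840c.
Compose with the blob (u' = -0.914 in the infalling stream frame): u_1 = (-0.914 + 0.484) / (1 + (-0.914)·0.484) = -0.4300/0.5576 = -0.7711.
Compose with the flare (u' = -0.632 in the blob frame): u_2 = (-0.632 + (-0.771)) / (1 + (-0.632)·(-0.771)) = -1.4031/1.4874 = -0.9434.

-0.943c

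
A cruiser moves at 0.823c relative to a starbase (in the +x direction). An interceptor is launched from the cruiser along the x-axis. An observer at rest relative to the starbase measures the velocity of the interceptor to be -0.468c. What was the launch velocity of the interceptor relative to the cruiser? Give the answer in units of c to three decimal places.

Invert the composition law: u' = (u − v)/(1 − uv/c²).
u' = (-0.468 − 0.823) / (1 − (-0.468)(0.823)) = -1.2910/1.3852 = -0.9320.

-0.932c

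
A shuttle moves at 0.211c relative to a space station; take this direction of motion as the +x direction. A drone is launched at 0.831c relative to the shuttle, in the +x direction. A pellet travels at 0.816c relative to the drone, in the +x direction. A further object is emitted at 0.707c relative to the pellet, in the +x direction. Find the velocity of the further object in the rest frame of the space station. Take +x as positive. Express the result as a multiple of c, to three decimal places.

Apply u = (u' + v)/(1 + u'v/c²) successively, working outward toward the space station.
Start: velocity of the shuttle relative to the space station = 0.2110c.
Compose with the drone (u' = 0.831 in the shuttle frame): u_1 = (0.831 + 0.211) / (1 + 0.831·0.211) = 1.0420/1.1753 = 0.8866.
Compose with the pellet (u' = 0.816 in the drone frame): u_2 = (0.816 + 0.887) / (1 + 0.816·0.887) = 1.7026/1.7234 = 0.9879.
Compose with the further object (u' = 0.707 in the pellet frame): u_3 = (0.707 + 0.988) / (1 + 0.707·0.988) = 1.6949/1.6984 = 0.9979.

0.998c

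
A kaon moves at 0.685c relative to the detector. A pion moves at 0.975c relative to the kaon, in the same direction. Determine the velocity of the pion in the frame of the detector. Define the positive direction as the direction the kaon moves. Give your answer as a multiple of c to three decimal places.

0.995c

With v = 0.685 and u' = 0.975 (in units of c),
u = (u' + v)/(1 + u'v/c²):
u = (0.975 + 0.685) / (1 + 0.975·0.685) = 1.6600/1.6679 = 0.9953
(Galilean addition would give +1.660c, exceeding c.)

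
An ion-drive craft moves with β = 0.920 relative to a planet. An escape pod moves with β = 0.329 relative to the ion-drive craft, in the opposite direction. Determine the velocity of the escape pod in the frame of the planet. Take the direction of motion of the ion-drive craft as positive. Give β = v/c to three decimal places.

β = +0.848

With v = 0.920 and u' = -0.329 (in units of c),
u = (u' + v)/(1 + u'v/c²):
u = (-0.329 + 0.920) / (1 + (-0.329)·0.920) = 0.5910/0.6973 = 0.8475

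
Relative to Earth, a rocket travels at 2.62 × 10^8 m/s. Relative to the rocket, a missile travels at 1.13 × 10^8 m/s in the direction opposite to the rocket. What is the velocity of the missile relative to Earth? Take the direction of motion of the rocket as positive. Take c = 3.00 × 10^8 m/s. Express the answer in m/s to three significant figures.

In units of c (dividing by 3.00 × 10^8 m/s): v = 0.873, u' = -0.377.
u = (u' + v)/(1 + u'v/c²):
u = (-0.377 + 0.873) / (1 + (-0.377)·0.873) = 0.4967/0.6710 = 0.7401
Converting back: u = 0.7401 × 3.00 × 10^8 m/s.

+2.22 × 10^8 m/s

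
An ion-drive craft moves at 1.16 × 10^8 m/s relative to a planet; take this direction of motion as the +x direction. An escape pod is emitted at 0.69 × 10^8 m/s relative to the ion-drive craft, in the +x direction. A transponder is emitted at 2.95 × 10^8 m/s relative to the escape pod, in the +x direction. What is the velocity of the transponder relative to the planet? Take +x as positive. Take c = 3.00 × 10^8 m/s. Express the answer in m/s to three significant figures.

Apply u = (u' + v)/(1 + u'v/c²) successively, working outward toward the planet.
(Dividing each given speed by c = 3.00 × 10^8 m/s to work in units of c.)
Start: velocity of the ion-drive craft relative to the planet = 0.3867c.
Compose with the escape pod (u' = 0.230 in the ion-drive craft frame): u_1 = (0.230 + 0.387) / (1 + 0.230·0.387) = 0.6167/1.0889 = 0.5663.
Compose with the transponder (u' = 0.983 in the escape pod frame): u_2 = (0.983 + 0.566) / (1 + 0.983·0.566) = 1.5496/1.5569 = 0.9954.
So u = 0.9954 × 3.00 × 10^8 m/s.

2.99 × 10^8 m/s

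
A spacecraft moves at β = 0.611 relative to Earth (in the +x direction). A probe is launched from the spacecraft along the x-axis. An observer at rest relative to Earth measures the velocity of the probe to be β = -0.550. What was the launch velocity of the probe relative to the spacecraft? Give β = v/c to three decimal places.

β = -0.869

Invert the composition law: u' = (u − v)/(1 − uv/c²).
u' = (-0.550 − 0.611) / (1 − (-0.550)(0.611)) = -1.1610/1.3360 = -0.8690.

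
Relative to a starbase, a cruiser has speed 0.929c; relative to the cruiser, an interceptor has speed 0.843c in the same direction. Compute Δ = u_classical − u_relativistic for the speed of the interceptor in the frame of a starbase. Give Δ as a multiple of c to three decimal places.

Galilean: u_cl = 0.843 + 0.929 = 1.7720.
Relativistic: u_rel = (0.843 + 0.929) / (1 + 0.843·0.929) = 1.7720/1.7831 = 0.9937.
Δ = 1.7720 − 0.9937 = 0.7783.
(The classical prediction exceeds c; the relativistic result does not.)

Δ = 0.778c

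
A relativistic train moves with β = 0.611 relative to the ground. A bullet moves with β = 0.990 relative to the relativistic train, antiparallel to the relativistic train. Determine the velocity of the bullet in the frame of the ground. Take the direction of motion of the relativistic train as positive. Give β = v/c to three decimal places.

With v = 0.611 and u' = -0.990 (in units of c),
u = (u' + v)/(1 + u'v/c²):
u = (-0.990 + 0.611) / (1 + (-0.990)·0.611) = -0.3790/0.3951 = -0.9592
(Galilean addition would give -0.379c.)

β = -0.959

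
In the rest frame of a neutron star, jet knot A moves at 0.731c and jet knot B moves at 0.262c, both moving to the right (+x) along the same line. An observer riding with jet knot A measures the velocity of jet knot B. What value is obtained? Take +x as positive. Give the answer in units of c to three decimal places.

-0.580c

β_A = 0.731, β_B = 0.262.
Transform to A's frame with the inverse velocity-addition law: u' = (u − v)/(1 − uv/c²), taking u = β_B and v = β_A.
u' = (0.262 − 0.731) / (1 − (0.731)(0.262)) = -0.4690/0.8085 = -0.5801.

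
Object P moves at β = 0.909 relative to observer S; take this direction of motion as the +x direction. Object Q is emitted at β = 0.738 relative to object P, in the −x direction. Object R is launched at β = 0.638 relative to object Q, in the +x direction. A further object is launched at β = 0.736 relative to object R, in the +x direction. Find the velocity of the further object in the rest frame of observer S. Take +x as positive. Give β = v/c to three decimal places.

β = +0.979

Apply u = (u' + v)/(1 + u'v/c²) successively, working outward toward observer S.
Start: velocity of object P relative to observer S = 0.9090c.
Compose with object Q (u' = -0.738 in object P frame): u_1 = (-0.738 + 0.909) / (1 + (-0.738)·0.909) = 0.1710/0.3292 = 0.5195.
Compose with object R (u' = 0.638 in object Q frame): u_2 = (0.638 + 0.520) / (1 + 0.638·0.520) = 1.1575/1.3314 = 0.8694.
Compose with the further object (u' = 0.736 in object R frame): u_3 = (0.736 + 0.869) / (1 + 0.736·0.869) = 1.6054/1.6398 = 0.9790.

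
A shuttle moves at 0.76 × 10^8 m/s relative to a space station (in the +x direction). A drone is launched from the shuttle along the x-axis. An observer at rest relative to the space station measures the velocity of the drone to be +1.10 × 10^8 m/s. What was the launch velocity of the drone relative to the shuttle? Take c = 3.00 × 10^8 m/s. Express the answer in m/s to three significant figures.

v = 0.253c, u = 0.367c.
Invert the composition law: u' = (u − v)/(1 − uv/c²).
u' = (0.367 − 0.253) / (1 − (0.367)(0.253)) = 0.1133/0.9071 = 0.1249.
u' = 0.1249 × 3.00 × 10^8 m/s.

+3.75 × 10^7 m/s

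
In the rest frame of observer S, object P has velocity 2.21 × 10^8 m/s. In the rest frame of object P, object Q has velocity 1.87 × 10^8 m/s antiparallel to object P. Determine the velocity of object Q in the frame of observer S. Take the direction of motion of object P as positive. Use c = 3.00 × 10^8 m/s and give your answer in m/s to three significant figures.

+6.29 × 10^7 m/s

In units of c (dividing by 3.00 × 10^8 m/s): v = 0.737, u' = -0.623.
u = (u' + v)/(1 + u'v/c²):
u = (-0.623 + 0.737) / (1 + (-0.623)·0.737) = 0.1133/0.5408 = 0.2096
Converting back: u = 0.2096 × 3.00 × 10^8 m/s.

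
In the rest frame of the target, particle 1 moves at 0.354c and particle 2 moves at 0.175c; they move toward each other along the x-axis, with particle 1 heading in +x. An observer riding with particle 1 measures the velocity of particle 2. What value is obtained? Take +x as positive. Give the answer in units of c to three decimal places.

β_A = 0.354, β_B = -0.175.
Transform to A's frame with the inverse velocity-addition law: u' = (u − v)/(1 − uv/c²), taking u = β_B and v = β_A.
u' = (-0.175 − 0.354) / (1 − (0.354)(-0.175)) = -0.5290/1.0619 = -0.4981.

-0.498c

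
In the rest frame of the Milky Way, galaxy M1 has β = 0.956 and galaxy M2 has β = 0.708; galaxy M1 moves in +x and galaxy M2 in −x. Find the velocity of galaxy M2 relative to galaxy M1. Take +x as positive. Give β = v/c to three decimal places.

β_A = 0.956, β_B = -0.708.
Transform to A's frame with the inverse velocity-addition law: u' = (u − v)/(1 − uv/c²), taking u = β_B and v = β_A.
u' = (-0.708 − 0.956) / (1 − (0.956)(-0.708)) = -1.6640/1.6768 = -0.9923.

β = -0.992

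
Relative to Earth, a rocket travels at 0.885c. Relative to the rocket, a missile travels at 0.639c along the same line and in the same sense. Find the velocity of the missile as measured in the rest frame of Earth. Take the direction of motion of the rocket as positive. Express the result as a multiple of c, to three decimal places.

0.973c

With v = 0.885 and u' = 0.639 (in units of c),
u = (u' + v)/(1 + u'v/c²):
u = (0.639 + 0.885) / (1 + 0.639·0.885) = 1.5240/1.5655 = 0.9735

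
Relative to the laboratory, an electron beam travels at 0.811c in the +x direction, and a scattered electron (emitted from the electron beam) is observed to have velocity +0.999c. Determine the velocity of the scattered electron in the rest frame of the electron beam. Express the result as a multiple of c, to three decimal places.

+0.990c

Invert the composition law: u' = (u − v)/(1 − uv/c²).
u' = (0.999 − 0.811) / (1 − (0.999)(0.811)) = 0.1880/0.1898 = 0.9905.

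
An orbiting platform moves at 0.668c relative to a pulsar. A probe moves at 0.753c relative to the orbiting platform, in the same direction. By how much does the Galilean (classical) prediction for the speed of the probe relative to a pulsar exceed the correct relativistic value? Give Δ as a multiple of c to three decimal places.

Galilean: u_cl = 0.753 + 0.668 = 1.4210.
Relativistic: u_rel = (0.753 + 0.668) / (1 + 0.753·0.668) = 1.4210/1.5030 = 0.9454.
Δ = 1.4210 − 0.9454 = 0.4756.
(The classical prediction exceeds c; the relativistic result does not.)

Δ = 0.476c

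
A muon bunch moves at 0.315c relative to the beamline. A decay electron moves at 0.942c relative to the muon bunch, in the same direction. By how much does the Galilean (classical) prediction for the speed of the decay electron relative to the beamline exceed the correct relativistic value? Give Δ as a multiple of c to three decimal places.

Δ = 0.288c

Galilean: u_cl = 0.942 + 0.315 = 1.2570.
Relativistic: u_rel = (0.942 + 0.315) / (1 + 0.942·0.315) = 1.2570/1.2967 = 0.9694.
Δ = 1.2570 − 0.9694 = 0.2876.
(The classical prediction exceeds c; the relativistic result does not.)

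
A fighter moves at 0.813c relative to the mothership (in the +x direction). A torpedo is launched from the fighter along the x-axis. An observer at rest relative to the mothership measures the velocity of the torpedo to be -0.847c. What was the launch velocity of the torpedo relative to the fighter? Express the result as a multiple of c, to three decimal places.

Invert the composition law: u' = (u − v)/(1 − uv/c²).
u' = (-0.847 − 0.813) / (1 − (-0.847)(0.813)) = -1.6600/1.6886 = -0.9831.

-0.983c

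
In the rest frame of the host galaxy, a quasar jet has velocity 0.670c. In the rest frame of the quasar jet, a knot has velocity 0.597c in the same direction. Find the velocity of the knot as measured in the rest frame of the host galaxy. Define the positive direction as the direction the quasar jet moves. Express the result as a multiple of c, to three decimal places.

With v = 0.670 and u' = 0.597 (in units of c),
u = (u' + v)/(1 + u'v/c²):
u = (0.597 + 0.670) / (1 + 0.597·0.670) = 1.2670/1.4000 = 0.9050

0.905c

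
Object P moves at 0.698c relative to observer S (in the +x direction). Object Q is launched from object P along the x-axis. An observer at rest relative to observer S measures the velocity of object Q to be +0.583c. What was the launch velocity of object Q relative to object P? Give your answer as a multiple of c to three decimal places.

-0.194c

Invert the composition law: u' = (u − v)/(1 − uv/c²).
u' = (0.583 − 0.698) / (1 − (0.583)(0.698)) = -0.1150/0.5931 = -0.1939.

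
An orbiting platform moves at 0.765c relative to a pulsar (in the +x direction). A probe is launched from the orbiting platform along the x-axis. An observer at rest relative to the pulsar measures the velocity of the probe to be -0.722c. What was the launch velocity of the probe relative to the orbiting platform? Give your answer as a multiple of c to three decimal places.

-0.958c

Invert the composition law: u' = (u − v)/(1 − uv/c²).
u' = (-0.722 − 0.765) / (1 − (-0.722)(0.765)) = -1.4870/1.5523 = -0.9579.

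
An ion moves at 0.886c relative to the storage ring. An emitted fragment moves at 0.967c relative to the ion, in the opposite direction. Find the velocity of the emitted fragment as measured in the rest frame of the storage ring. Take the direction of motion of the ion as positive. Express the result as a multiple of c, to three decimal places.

With v = 0.886 and u' = -0.967 (in units of c),
u = (u' + v)/(1 + u'v/c²):
u = (-0.967 + 0.886) / (1 + (-0.967)·0.886) = -0.0810/0.1432 = -0.5655
(Galilean addition would give -0.081c.)

-0.565c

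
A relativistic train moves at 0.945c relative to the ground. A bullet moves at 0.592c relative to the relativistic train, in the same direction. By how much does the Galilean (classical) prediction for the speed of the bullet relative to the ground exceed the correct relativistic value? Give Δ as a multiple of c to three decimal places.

Δ = 0.551c

Galilean: u_cl = 0.592 + 0.945 = 1.5370.
Relativistic: u_rel = (0.592 + 0.945) / (1 + 0.592·0.945) = 1.5370/1.5594 = 0.9856.
Δ = 1.5370 − 0.9856 = 0.5514.
(The classical prediction exceeds c; the relativistic result does not.)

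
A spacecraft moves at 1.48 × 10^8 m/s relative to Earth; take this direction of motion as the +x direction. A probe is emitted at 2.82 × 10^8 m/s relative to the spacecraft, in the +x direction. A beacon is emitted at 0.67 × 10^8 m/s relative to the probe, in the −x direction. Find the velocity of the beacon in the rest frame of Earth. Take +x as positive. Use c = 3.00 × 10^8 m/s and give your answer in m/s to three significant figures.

Apply u = (u' + v)/(1 + u'v/c²) successively, working outward toward Earth.
(Dividing each given speed by c = 3.00 × 10^8 m/s to work in units of c.)
Start: velocity of the spacecraft relative to Earth = 0.4933c.
Compose with the probe (u' = 0.940 in the spacecraft frame): u_1 = (0.940 + 0.493) / (1 + 0.940·0.493) = 1.4333/1.4637 = 0.9792.
Compose with the beacon (u' = -0.223 in the probe frame): u_2 = (-0.223 + 0.979) / (1 + (-0.223)·0.979) = 0.7559/0.7813 = 0.9675.
So u = 0.9675 × 3.00 × 10^8 m/s.

+2.90 × 10^8 m/s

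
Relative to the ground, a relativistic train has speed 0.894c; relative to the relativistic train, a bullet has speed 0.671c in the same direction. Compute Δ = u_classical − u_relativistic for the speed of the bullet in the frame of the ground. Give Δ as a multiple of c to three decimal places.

Δ = 0.587c

Galilean: u_cl = 0.671 + 0.894 = 1.5650.
Relativistic: u_rel = (0.671 + 0.894) / (1 + 0.671·0.894) = 1.5650/1.5999 = 0.9782.
Δ = 1.5650 − 0.9782 = 0.5868.
(The classical prediction exceeds c; the relativistic result does not.)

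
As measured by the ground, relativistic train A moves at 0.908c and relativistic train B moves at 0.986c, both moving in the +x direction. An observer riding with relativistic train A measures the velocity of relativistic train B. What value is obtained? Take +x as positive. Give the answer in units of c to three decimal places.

β_A = 0.908, β_B = 0.986.
Transform to A's frame with the inverse velocity-addition law: u' = (u − v)/(1 − uv/c²), taking u = β_B and v = β_A.
u' = (0.986 − 0.908) / (1 − (0.908)(0.986)) = 0.0780/0.1047 = 0.7449.

+0.745c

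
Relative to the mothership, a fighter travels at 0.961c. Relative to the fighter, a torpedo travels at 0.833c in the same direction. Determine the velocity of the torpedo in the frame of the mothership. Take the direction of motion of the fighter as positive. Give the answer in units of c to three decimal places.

0.996c

With v = 0.961 and u' = 0.833 (in units of c),
u = (u' + v)/(1 + u'v/c²):
u = (0.833 + 0.961) / (1 + 0.833·0.961) = 1.7940/1.8005 = 0.9964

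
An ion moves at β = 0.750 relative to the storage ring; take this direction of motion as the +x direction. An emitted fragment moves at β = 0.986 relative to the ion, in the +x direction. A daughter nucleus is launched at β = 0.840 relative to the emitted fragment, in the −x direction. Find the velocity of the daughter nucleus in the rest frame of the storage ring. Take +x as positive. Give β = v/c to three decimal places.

Apply u = (u' + v)/(1 + u'v/c²) successively, working outward toward the storage ring.
Start: velocity of the ion relative to the storage ring = 0.7500c.
Compose with the emitted fragment (u' = 0.986 in the ion frame): u_1 = (0.986 + 0.750) / (1 + 0.986·0.750) = 1.7360/1.7395 = 0.9980.
Compose with the daughter nucleus (u' = -0.840 in the emitted fragment frame): u_2 = (-0.840 + 0.998) / (1 + (-0.840)·0.998) = 0.1580/0.1617 = 0.9771.

β = +0.977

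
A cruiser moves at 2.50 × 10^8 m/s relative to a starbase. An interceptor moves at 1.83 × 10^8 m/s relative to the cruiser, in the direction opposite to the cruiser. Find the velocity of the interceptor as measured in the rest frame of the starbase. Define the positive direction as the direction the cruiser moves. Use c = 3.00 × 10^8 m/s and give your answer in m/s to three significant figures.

+1.36 × 10^8 m/s

In units of c (dividing by 3.00 × 10^8 m/s): v = 0.833, u' = -0.610.
u = (u' + v)/(1 + u'v/c²):
u = (-0.610 + 0.833) / (1 + (-0.610)·0.833) = 0.2233/0.4917 = 0.4542
(Galilean addition would give +0.223c.)
Converting back: u = 0.4542 × 3.00 × 10^8 m/s.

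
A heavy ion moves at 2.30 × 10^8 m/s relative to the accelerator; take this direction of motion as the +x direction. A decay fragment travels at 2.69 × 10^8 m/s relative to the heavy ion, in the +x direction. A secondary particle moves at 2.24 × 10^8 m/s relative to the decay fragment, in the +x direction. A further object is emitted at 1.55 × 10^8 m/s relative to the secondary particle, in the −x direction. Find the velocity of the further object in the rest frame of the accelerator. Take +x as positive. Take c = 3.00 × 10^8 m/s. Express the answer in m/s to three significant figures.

+2.98 × 10^8 m/s

Apply u = (u' + v)/(1 + u'v/c²) successively, working outward toward the accelerator.
(Dividing each given speed by c = 3.00 × 10^8 m/s to work in units of c.)
Start: velocity of the heavy ion relative to the accelerator = 0.7667c.
Compose with the decay fragment (u' = 0.897 in the heavy ion frame): u_1 = (0.897 + 0.767) / (1 + 0.897·0.767) = 1.6633/1.6874 = 0.9857.
Compose with the secondary particle (u' = 0.747 in the decay fragment frame): u_2 = (0.747 + 0.986) / (1 + 0.747·0.986) = 1.7324/1.7360 = 0.9979.
Compose with the further object (u' = -0.517 in the secondary particle frame): u_3 = (-0.517 + 0.998) / (1 + (-0.517)·0.998) = 0.4812/0.4844 = 0.9935.
So u = 0.9935 × 3.00 × 10^8 m/s.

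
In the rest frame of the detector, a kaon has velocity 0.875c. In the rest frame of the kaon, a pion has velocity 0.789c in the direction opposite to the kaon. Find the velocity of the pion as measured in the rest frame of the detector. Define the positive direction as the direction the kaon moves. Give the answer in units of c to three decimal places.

With v = 0.875 and u' = -0.789 (in units of c),
u = (u' + v)/(1 + u'v/c²):
u = (-0.789 + 0.875) / (1 + (-0.789)·0.875) = 0.0860/0.3096 = 0.2778
(Galilean addition would give +0.086c.)

+0.278c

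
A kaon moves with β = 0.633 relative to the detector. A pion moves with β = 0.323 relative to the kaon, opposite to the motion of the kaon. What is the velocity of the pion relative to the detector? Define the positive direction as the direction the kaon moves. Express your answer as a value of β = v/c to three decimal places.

β = +0.390

With v = 0.633 and u' = -0.323 (in units of c),
u = (u' + v)/(1 + u'v/c²):
u = (-0.323 + 0.633) / (1 + (-0.323)·0.633) = 0.3100/0.7955 = 0.3897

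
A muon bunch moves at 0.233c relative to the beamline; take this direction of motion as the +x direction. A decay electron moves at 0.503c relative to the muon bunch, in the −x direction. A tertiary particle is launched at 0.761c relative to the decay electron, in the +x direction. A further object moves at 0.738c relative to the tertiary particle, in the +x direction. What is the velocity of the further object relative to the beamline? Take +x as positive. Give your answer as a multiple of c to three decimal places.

+0.926c

Apply u = (u' + v)/(1 + u'v/c²) successively, working outward toward the beamline.
Start: velocity of the muon bunch relative to the beamline = 0.2330c.
Compose with the decay electron (u' = -0.503 in the muon bunch frame): u_1 = (-0.503 + 0.233) / (1 + (-0.503)·0.233) = -0.2700/0.8828 = -0.3058.
Compose with the tertiary particle (u' = 0.761 in the decay electron frame): u_2 = (0.761 + (-0.306)) / (1 + 0.761·(-0.306)) = 0.4552/0.7673 = 0.5932.
Compose with the further object (u' = 0.738 in the tertiary particle frame): u_3 = (0.738 + 0.593) / (1 + 0.738·0.593) = 1.3312/1.4378 = 0.9259.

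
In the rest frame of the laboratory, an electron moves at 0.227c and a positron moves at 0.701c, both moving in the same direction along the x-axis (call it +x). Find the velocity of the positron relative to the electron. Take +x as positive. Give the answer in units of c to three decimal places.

+0.564c

β_A = 0.227, β_B = 0.701.
Transform to A's frame with the inverse velocity-addition law: u' = (u − v)/(1 − uv/c²), taking u = β_B and v = β_A.
u' = (0.701 − 0.227) / (1 − (0.227)(0.701)) = 0.4740/0.8409 = 0.5637.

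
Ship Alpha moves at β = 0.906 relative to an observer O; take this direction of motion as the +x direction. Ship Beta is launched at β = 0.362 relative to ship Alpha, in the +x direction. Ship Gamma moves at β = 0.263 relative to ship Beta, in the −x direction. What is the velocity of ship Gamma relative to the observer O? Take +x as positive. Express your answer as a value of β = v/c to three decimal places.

Apply u = (u' + v)/(1 + u'v/c²) successively, working outward toward the observer O.
Start: velocity of ship Alpha relative to the observer O = 0.9060c.
Compose with ship Beta (u' = 0.362 in ship Alpha frame): u_1 = (0.362 + 0.906) / (1 + 0.362·0.906) = 1.2680/1.3280 = 0.9548.
Compose with ship Gamma (u' = -0.263 in ship Beta frame): u_2 = (-0.263 + 0.955) / (1 + (-0.263)·0.955) = 0.6918/0.7489 = 0.9238.

β = +0.924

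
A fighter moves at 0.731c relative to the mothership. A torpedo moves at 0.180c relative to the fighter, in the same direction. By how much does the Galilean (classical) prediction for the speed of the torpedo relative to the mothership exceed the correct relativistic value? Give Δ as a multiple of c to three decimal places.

Galilean: u_cl = 0.180 + 0.731 = 0.9110.
Relativistic: u_rel = (0.180 + 0.731) / (1 + 0.180·0.731) = 0.9110/1.1316 = 0.8051.
Δ = 0.9110 − 0.8051 = 0.1059.

Δ = 0.106c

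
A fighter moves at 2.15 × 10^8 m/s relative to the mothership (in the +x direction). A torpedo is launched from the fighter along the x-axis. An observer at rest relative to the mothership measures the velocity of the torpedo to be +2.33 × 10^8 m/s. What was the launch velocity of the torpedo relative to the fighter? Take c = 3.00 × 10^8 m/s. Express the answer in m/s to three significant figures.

+4.06 × 10^7 m/s

v = 0.717c, u = 0.777c.
Invert the composition law: u' = (u − v)/(1 − uv/c²).
u' = (0.777 − 0.717) / (1 − (0.777)(0.717)) = 0.0600/0.4434 = 0.1353.
u' = 0.1353 × 3.00 × 10^8 m/s.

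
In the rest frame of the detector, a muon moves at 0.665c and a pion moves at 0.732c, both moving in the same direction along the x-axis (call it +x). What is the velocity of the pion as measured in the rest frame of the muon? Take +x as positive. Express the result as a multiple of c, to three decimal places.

β_A = 0.665, β_B = 0.732.
Transform to A's frame with the inverse velocity-addition law: u' = (u − v)/(1 − uv/c²), taking u = β_B and v = β_A.
u' = (0.732 − 0.665) / (1 − (0.665)(0.732)) = 0.0670/0.5132 = 0.1305.

+0.131c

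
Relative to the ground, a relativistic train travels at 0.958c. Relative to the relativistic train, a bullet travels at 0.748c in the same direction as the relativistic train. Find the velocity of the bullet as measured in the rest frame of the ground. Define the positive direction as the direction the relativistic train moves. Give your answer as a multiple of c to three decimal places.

0.994c

With v = 0.958 and u' = 0.748 (in units of c),
u = (u' + v)/(1 + u'v/c²):
u = (0.748 + 0.958) / (1 + 0.748·0.958) = 1.7060/1.7166 = 0.9938
(Galilean addition would give +1.706c, exceeding c.)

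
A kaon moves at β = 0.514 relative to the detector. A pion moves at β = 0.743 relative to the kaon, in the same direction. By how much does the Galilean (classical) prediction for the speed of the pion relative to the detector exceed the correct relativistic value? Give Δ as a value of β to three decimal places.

Δ = 0.347

Galilean: u_cl = 0.743 + 0.514 = 1.2570.
Relativistic: u_rel = (0.743 + 0.514) / (1 + 0.743·0.514) = 1.2570/1.3819 = 0.9096.
Δ = 1.2570 − 0.9096 = 0.3474.
(The classical prediction exceeds c; the relativistic result does not.)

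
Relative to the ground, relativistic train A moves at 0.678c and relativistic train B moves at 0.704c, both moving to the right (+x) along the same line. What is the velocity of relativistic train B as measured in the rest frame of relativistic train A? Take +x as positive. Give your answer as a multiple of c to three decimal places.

+0.050c

β_A = 0.678, β_B = 0.704.
Transform to A's frame with the inverse velocity-addition law: u' = (u − v)/(1 − uv/c²), taking u = β_B and v = β_A.
u' = (0.704 − 0.678) / (1 − (0.678)(0.704)) = 0.0260/0.5227 = 0.0497.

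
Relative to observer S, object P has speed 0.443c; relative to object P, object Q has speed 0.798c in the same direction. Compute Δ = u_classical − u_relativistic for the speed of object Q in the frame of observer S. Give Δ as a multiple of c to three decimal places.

Δ = 0.324c

Galilean: u_cl = 0.798 + 0.443 = 1.2410.
Relativistic: u_rel = (0.798 + 0.443) / (1 + 0.798·0.443) = 1.2410/1.3535 = 0.9169.
Δ = 1.2410 − 0.9169 = 0.3241.
(The classical prediction exceeds c; the relativistic result does not.)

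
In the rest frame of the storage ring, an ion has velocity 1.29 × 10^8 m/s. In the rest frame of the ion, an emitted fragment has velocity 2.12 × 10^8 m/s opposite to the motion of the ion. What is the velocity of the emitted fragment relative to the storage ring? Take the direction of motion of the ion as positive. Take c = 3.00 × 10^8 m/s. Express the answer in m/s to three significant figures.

-1.19 × 10^8 m/s

In units of c (dividing by 3.00 × 10^8 m/s): v = 0.430, u' = -0.707.
u = (u' + v)/(1 + u'v/c²):
u = (-0.707 + 0.430) / (1 + (-0.707)·0.430) = -0.2767/0.6961 = -0.3974
(Galilean addition would give -0.277c.)
Converting back: u = -0.3974 × 3.00 × 10^8 m/s.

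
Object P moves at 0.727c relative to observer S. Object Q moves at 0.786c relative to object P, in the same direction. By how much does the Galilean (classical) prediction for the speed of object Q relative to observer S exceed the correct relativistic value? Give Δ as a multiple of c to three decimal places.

Galilean: u_cl = 0.786 + 0.727 = 1.5130.
Relativistic: u_rel = (0.786 + 0.727) / (1 + 0.786·0.727) = 1.5130/1.5714 = 0.9628.
Δ = 1.5130 − 0.9628 = 0.5502.
(The classical prediction exceeds c; the relativistic result does not.)

Δ = 0.550c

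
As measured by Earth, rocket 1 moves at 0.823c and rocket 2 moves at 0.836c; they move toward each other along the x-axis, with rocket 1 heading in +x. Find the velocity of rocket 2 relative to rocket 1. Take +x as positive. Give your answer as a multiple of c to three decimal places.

β_A = 0.823, β_B = -0.836.
Transform to A's frame with the inverse velocity-addition law: u' = (u − v)/(1 − uv/c²), taking u = β_B and v = β_A.
u' = (-0.836 − 0.823) / (1 − (0.823)(-0.836)) = -1.6590/1.6880 = -0.9828.

-0.983c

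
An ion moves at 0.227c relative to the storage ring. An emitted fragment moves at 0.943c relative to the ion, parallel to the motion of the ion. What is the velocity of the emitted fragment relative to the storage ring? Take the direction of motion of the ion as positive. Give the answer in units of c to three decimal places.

With v = 0.227 and u' = 0.943 (in units of c),
u = (u' + v)/(1 + u'v/c²):
u = (0.943 + 0.227) / (1 + 0.943·0.227) = 1.1700/1.2141 = 0.9637
(Galilean addition would give +1.170c, exceeding c.)

0.964c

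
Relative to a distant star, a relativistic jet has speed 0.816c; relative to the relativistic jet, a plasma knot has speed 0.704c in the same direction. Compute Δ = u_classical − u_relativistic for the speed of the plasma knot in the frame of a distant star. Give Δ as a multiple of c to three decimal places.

Δ = 0.555c

Galilean: u_cl = 0.704 + 0.816 = 1.5200.
Relativistic: u_rel = (0.704 + 0.816) / (1 + 0.704·0.816) = 1.5200/1.5745 = 0.9654.
Δ = 1.5200 − 0.9654 = 0.5546.
(The classical prediction exceeds c; the relativistic result does not.)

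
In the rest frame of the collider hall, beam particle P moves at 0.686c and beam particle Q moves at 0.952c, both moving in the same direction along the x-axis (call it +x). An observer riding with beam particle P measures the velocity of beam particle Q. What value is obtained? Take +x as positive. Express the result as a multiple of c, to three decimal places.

β_A = 0.686, β_B = 0.952.
Transform to A's frame with the inverse velocity-addition law: u' = (u − v)/(1 − uv/c²), taking u = β_B and v = β_A.
u' = (0.952 − 0.686) / (1 − (0.686)(0.952)) = 0.2660/0.3469 = 0.7667.

+0.767c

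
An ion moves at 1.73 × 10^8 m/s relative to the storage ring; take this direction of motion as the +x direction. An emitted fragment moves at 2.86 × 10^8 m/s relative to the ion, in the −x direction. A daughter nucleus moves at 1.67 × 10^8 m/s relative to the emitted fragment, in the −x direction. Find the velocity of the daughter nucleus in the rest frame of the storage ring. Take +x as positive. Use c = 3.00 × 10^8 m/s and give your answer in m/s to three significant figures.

-2.85 × 10^8 m/s

Apply u = (u' + v)/(1 + u'v/c²) successively, working outward toward the storage ring.
(Dividing each given speed by c = 3.00 × 10^8 m/s to work in units of c.)
Start: velocity of the ion relative to the storage ring = 0.5767c.
Compose with the emitted fragment (u' = -0.953 in the ion frame): u_1 = (-0.953 + 0.577) / (1 + (-0.953)·0.577) = -0.3767/0.4502 = -0.8366.
Compose with the daughter nucleus (u' = -0.557 in the emitted fragment frame): u_2 = (-0.557 + (-0.837)) / (1 + (-0.557)·(-0.837)) = -1.3932/1.4657 = -0.9506.
So u = -0.9506 × 3.00 × 10^8 m/s.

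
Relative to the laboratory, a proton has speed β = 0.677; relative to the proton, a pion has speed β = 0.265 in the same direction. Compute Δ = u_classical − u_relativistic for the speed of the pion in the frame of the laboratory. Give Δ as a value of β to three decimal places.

Galilean: u_cl = 0.265 + 0.677 = 0.9420.
Relativistic: u_rel = (0.265 + 0.677) / (1 + 0.265·0.677) = 0.9420/1.1794 = 0.7987.
Δ = 0.9420 − 0.7987 = 0.1433.

Δ = 0.143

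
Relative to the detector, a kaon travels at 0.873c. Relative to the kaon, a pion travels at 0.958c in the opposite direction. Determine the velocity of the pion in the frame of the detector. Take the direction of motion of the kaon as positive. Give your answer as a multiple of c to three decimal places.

-0.519c

With v = 0.873 and u' = -0.958 (in units of c),
u = (u' + v)/(1 + u'v/c²):
u = (-0.958 + 0.873) / (1 + (-0.958)·0.873) = -0.0850/0.1637 = -0.5194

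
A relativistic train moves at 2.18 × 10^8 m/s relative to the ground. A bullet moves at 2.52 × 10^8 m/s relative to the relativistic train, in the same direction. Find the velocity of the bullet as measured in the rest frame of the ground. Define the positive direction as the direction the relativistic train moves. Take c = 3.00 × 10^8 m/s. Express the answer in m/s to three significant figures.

2.92 × 10^8 m/s

In units of c (dividing by 3.00 × 10^8 m/s): v = 0.727, u' = 0.840.
u = (u' + v)/(1 + u'v/c²):
u = (0.840 + 0.727) / (1 + 0.840·0.727) = 1.5667/1.6104 = 0.9728
(Galilean addition would give +1.567c, exceeding c.)
Converting back: u = 0.9728 × 3.00 × 10^8 m/s.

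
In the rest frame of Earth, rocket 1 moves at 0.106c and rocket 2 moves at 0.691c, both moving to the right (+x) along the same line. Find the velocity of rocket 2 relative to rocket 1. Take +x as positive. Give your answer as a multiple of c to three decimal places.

+0.631c

β_A = 0.106, β_B = 0.691.
Transform to A's frame with the inverse velocity-addition law: u' = (u − v)/(1 − uv/c²), taking u = β_B and v = β_A.
u' = (0.691 − 0.106) / (1 − (0.106)(0.691)) = 0.5850/0.9268 = 0.6312.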